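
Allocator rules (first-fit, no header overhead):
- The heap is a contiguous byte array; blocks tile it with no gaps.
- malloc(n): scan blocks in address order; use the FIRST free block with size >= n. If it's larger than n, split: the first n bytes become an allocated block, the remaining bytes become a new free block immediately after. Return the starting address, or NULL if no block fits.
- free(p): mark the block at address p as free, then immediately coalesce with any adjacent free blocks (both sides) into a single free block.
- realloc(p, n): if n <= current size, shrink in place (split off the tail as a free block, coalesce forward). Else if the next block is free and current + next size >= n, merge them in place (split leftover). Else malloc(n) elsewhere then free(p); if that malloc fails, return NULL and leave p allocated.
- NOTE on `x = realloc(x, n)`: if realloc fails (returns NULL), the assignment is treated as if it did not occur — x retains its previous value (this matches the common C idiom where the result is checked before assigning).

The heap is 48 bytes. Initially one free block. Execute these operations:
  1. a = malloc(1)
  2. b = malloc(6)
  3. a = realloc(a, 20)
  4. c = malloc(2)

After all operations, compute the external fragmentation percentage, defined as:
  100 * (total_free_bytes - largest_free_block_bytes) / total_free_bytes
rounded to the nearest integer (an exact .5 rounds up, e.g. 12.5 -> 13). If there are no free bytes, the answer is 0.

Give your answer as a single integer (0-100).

Op 1: a = malloc(1) -> a = 0; heap: [0-0 ALLOC][1-47 FREE]
Op 2: b = malloc(6) -> b = 1; heap: [0-0 ALLOC][1-6 ALLOC][7-47 FREE]
Op 3: a = realloc(a, 20) -> a = 7; heap: [0-0 FREE][1-6 ALLOC][7-26 ALLOC][27-47 FREE]
Op 4: c = malloc(2) -> c = 27; heap: [0-0 FREE][1-6 ALLOC][7-26 ALLOC][27-28 ALLOC][29-47 FREE]
Free blocks: [1 19] total_free=20 largest=19 -> 100*(20-19)/20 = 100/20 = 5

Answer: 5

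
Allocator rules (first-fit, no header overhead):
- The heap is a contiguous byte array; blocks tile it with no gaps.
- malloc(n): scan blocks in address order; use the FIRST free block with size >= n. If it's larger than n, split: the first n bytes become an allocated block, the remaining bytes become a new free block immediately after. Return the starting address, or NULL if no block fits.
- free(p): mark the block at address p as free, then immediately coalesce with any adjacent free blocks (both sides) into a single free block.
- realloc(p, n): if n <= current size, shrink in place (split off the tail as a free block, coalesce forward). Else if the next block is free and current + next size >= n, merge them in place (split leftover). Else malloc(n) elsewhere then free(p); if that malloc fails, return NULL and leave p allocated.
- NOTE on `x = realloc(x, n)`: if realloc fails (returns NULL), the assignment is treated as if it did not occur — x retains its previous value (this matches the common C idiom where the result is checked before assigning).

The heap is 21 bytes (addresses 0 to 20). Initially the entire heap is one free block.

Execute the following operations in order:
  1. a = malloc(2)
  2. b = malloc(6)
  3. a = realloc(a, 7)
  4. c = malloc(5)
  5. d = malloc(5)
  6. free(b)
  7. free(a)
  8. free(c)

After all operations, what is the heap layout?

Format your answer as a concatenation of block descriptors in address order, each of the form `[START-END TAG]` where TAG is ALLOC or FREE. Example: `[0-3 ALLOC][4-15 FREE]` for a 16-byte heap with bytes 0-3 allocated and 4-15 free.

Op 1: a = malloc(2) -> a = 0; heap: [0-1 ALLOC][2-20 FREE]
Op 2: b = malloc(6) -> b = 2; heap: [0-1 ALLOC][2-7 ALLOC][8-20 FREE]
Op 3: a = realloc(a, 7) -> a = 8; heap: [0-1 FREE][2-7 ALLOC][8-14 ALLOC][15-20 FREE]
Op 4: c = malloc(5) -> c = 15; heap: [0-1 FREE][2-7 ALLOC][8-14 ALLOC][15-19 ALLOC][20-20 FREE]
Op 5: d = malloc(5) -> d = NULL; heap: [0-1 FREE][2-7 ALLOC][8-14 ALLOC][15-19 ALLOC][20-20 FREE]
Op 6: free(b) -> (freed b); heap: [0-7 FREE][8-14 ALLOC][15-19 ALLOC][20-20 FREE]
Op 7: free(a) -> (freed a); heap: [0-14 FREE][15-19 ALLOC][20-20 FREE]
Op 8: free(c) -> (freed c); heap: [0-20 FREE]

Answer: [0-20 FREE]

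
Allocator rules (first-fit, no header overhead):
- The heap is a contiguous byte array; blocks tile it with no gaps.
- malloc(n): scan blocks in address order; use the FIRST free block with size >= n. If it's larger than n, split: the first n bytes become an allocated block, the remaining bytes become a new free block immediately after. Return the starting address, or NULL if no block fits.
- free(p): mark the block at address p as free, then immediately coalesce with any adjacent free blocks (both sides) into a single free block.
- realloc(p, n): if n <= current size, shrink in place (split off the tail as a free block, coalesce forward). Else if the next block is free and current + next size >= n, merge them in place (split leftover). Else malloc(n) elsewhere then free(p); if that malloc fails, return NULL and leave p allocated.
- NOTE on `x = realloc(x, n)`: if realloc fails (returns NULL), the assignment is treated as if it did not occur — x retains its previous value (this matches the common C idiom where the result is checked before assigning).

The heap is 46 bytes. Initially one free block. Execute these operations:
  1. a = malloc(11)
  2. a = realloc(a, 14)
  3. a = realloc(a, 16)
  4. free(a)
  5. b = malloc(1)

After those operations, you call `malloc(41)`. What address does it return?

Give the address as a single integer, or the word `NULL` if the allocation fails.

Answer: 1

Derivation:
Op 1: a = malloc(11) -> a = 0; heap: [0-10 ALLOC][11-45 FREE]
Op 2: a = realloc(a, 14) -> a = 0; heap: [0-13 ALLOC][14-45 FREE]
Op 3: a = realloc(a, 16) -> a = 0; heap: [0-15 ALLOC][16-45 FREE]
Op 4: free(a) -> (freed a); heap: [0-45 FREE]
Op 5: b = malloc(1) -> b = 0; heap: [0-0 ALLOC][1-45 FREE]
malloc(41): first-fit scan over [0-0 ALLOC][1-45 FREE] -> 1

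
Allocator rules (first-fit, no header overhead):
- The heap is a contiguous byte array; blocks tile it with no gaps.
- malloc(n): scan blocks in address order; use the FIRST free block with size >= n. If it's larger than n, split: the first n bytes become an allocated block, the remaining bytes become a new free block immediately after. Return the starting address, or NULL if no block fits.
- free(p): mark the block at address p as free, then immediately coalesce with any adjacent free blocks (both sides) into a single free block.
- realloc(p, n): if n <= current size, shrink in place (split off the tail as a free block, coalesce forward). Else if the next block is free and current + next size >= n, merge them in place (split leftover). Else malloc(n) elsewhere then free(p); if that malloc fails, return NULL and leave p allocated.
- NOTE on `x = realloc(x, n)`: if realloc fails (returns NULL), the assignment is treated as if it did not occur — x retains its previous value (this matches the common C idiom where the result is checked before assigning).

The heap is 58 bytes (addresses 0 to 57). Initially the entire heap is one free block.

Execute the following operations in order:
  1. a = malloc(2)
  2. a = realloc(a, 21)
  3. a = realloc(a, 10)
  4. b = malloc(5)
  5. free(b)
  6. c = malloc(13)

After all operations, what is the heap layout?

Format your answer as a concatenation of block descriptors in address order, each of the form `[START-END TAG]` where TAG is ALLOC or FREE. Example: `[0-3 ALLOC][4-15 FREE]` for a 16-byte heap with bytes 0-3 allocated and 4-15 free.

Answer: [0-9 ALLOC][10-22 ALLOC][23-57 FREE]

Derivation:
Op 1: a = malloc(2) -> a = 0; heap: [0-1 ALLOC][2-57 FREE]
Op 2: a = realloc(a, 21) -> a = 0; heap: [0-20 ALLOC][21-57 FREE]
Op 3: a = realloc(a, 10) -> a = 0; heap: [0-9 ALLOC][10-57 FREE]
Op 4: b = malloc(5) -> b = 10; heap: [0-9 ALLOC][10-14 ALLOC][15-57 FREE]
Op 5: free(b) -> (freed b); heap: [0-9 ALLOC][10-57 FREE]
Op 6: c = malloc(13) -> c = 10; heap: [0-9 ALLOC][10-22 ALLOC][23-57 FREE]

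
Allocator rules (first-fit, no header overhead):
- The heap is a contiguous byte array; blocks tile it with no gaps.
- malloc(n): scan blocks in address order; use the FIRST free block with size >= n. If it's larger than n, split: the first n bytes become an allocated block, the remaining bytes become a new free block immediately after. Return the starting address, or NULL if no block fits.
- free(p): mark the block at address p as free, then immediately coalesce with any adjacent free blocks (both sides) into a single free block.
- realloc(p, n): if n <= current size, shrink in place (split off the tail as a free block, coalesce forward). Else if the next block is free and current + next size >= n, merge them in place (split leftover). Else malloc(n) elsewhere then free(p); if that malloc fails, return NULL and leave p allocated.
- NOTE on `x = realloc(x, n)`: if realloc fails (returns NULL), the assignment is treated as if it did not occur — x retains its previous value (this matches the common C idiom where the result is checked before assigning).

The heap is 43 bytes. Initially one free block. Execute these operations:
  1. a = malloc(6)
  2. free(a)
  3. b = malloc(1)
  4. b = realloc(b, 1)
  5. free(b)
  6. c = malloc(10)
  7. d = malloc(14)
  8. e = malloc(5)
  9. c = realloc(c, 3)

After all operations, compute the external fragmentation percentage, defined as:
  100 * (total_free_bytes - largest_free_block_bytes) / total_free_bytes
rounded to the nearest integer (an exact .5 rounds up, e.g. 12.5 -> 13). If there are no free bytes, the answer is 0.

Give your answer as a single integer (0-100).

Op 1: a = malloc(6) -> a = 0; heap: [0-5 ALLOC][6-42 FREE]
Op 2: free(a) -> (freed a); heap: [0-42 FREE]
Op 3: b = malloc(1) -> b = 0; heap: [0-0 ALLOC][1-42 FREE]
Op 4: b = realloc(b, 1) -> b = 0; heap: [0-0 ALLOC][1-42 FREE]
Op 5: free(b) -> (freed b); heap: [0-42 FREE]
Op 6: c = malloc(10) -> c = 0; heap: [0-9 ALLOC][10-42 FREE]
Op 7: d = malloc(14) -> d = 10; heap: [0-9 ALLOC][10-23 ALLOC][24-42 FREE]
Op 8: e = malloc(5) -> e = 24; heap: [0-9 ALLOC][10-23 ALLOC][24-28 ALLOC][29-42 FREE]
Op 9: c = realloc(c, 3) -> c = 0; heap: [0-2 ALLOC][3-9 FREE][10-23 ALLOC][24-28 ALLOC][29-42 FREE]
Free blocks: [7 14] total_free=21 largest=14 -> 100*(21-14)/21 = 700/21 ≈ 33.333 -> rounds to 33

Answer: 33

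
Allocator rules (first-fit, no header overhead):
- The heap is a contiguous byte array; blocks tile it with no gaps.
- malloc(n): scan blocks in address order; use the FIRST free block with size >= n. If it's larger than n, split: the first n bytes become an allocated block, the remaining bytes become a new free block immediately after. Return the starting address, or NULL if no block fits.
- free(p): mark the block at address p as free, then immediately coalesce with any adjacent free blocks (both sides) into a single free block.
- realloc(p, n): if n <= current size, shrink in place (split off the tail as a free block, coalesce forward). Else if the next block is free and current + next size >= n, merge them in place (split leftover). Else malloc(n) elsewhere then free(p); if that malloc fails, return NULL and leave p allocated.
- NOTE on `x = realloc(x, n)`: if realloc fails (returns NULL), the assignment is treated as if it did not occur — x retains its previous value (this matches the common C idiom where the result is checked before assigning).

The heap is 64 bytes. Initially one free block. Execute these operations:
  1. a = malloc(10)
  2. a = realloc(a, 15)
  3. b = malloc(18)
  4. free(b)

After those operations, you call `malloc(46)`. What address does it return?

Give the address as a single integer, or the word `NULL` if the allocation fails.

Answer: 15

Derivation:
Op 1: a = malloc(10) -> a = 0; heap: [0-9 ALLOC][10-63 FREE]
Op 2: a = realloc(a, 15) -> a = 0; heap: [0-14 ALLOC][15-63 FREE]
Op 3: b = malloc(18) -> b = 15; heap: [0-14 ALLOC][15-32 ALLOC][33-63 FREE]
Op 4: free(b) -> (freed b); heap: [0-14 ALLOC][15-63 FREE]
malloc(46): first-fit scan over [0-14 ALLOC][15-63 FREE] -> 15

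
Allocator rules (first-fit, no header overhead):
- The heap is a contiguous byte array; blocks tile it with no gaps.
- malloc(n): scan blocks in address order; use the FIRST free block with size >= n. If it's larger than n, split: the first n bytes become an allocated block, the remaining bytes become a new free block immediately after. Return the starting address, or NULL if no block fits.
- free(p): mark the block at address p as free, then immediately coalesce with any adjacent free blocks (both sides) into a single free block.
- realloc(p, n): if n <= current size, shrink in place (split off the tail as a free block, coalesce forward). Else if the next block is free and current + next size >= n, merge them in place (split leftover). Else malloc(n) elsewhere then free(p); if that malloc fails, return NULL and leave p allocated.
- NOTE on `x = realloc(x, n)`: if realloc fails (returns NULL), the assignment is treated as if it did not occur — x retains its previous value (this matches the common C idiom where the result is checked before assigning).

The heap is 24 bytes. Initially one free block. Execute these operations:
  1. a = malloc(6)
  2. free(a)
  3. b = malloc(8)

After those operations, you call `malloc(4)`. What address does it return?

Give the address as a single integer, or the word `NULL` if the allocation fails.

Op 1: a = malloc(6) -> a = 0; heap: [0-5 ALLOC][6-23 FREE]
Op 2: free(a) -> (freed a); heap: [0-23 FREE]
Op 3: b = malloc(8) -> b = 0; heap: [0-7 ALLOC][8-23 FREE]
malloc(4): first-fit scan over [0-7 ALLOC][8-23 FREE] -> 8

Answer: 8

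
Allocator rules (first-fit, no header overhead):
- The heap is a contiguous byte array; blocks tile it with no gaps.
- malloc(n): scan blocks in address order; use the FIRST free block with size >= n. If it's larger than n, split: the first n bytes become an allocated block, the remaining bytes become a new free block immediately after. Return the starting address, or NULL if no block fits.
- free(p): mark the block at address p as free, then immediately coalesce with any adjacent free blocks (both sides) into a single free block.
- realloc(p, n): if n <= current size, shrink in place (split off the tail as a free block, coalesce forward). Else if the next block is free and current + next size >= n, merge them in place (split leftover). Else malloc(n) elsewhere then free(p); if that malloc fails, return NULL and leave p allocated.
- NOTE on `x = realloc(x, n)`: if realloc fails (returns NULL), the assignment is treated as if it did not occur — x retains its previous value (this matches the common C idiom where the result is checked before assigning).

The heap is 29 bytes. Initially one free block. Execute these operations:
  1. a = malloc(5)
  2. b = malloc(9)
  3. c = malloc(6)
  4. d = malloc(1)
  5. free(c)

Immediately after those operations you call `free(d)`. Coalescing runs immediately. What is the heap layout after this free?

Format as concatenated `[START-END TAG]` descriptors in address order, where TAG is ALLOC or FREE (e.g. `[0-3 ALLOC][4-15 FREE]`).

Answer: [0-4 ALLOC][5-13 ALLOC][14-28 FREE]

Derivation:
Op 1: a = malloc(5) -> a = 0; heap: [0-4 ALLOC][5-28 FREE]
Op 2: b = malloc(9) -> b = 5; heap: [0-4 ALLOC][5-13 ALLOC][14-28 FREE]
Op 3: c = malloc(6) -> c = 14; heap: [0-4 ALLOC][5-13 ALLOC][14-19 ALLOC][20-28 FREE]
Op 4: d = malloc(1) -> d = 20; heap: [0-4 ALLOC][5-13 ALLOC][14-19 ALLOC][20-20 ALLOC][21-28 FREE]
Op 5: free(c) -> (freed c); heap: [0-4 ALLOC][5-13 ALLOC][14-19 FREE][20-20 ALLOC][21-28 FREE]
free(d): d = 20 -> block [20-20 ALLOC]; mark free, coalesce with adjacent free neighbors -> [0-4 ALLOC][5-13 ALLOC][14-28 FREE]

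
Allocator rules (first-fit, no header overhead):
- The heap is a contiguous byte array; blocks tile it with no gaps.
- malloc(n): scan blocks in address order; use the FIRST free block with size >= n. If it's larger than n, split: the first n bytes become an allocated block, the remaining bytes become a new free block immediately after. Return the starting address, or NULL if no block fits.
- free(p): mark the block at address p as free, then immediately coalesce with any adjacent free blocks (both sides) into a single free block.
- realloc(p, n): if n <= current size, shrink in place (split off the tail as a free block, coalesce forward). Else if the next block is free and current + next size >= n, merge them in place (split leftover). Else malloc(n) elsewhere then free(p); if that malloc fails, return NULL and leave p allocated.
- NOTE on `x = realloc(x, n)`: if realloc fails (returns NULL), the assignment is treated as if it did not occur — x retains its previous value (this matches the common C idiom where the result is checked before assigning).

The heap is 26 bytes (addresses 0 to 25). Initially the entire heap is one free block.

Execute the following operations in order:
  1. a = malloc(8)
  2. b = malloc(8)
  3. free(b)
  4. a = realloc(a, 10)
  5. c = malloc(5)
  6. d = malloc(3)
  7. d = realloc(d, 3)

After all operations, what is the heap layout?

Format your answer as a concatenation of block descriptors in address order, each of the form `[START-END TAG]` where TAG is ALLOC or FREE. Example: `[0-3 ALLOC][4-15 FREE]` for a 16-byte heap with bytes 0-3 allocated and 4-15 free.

Op 1: a = malloc(8) -> a = 0; heap: [0-7 ALLOC][8-25 FREE]
Op 2: b = malloc(8) -> b = 8; heap: [0-7 ALLOC][8-15 ALLOC][16-25 FREE]
Op 3: free(b) -> (freed b); heap: [0-7 ALLOC][8-25 FREE]
Op 4: a = realloc(a, 10) -> a = 0; heap: [0-9 ALLOC][10-25 FREE]
Op 5: c = malloc(5) -> c = 10; heap: [0-9 ALLOC][10-14 ALLOC][15-25 FREE]
Op 6: d = malloc(3) -> d = 15; heap: [0-9 ALLOC][10-14 ALLOC][15-17 ALLOC][18-25 FREE]
Op 7: d = realloc(d, 3) -> d = 15; heap: [0-9 ALLOC][10-14 ALLOC][15-17 ALLOC][18-25 FREE]

Answer: [0-9 ALLOC][10-14 ALLOC][15-17 ALLOC][18-25 FREE]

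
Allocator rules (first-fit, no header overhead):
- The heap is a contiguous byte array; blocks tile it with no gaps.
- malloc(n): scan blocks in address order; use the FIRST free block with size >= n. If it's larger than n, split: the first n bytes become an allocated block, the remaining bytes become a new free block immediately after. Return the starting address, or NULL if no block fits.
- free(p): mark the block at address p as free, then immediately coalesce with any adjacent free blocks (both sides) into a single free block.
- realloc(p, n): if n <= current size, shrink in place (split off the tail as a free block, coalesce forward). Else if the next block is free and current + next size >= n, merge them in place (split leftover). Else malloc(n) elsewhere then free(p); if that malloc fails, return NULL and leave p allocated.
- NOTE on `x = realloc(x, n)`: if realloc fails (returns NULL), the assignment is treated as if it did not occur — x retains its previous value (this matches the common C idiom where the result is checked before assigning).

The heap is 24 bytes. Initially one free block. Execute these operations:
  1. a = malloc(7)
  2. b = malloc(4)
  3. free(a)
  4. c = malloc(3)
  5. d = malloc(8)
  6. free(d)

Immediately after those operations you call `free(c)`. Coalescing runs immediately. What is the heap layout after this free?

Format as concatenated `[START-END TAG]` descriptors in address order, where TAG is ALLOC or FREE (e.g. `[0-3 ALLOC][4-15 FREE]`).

Answer: [0-6 FREE][7-10 ALLOC][11-23 FREE]

Derivation:
Op 1: a = malloc(7) -> a = 0; heap: [0-6 ALLOC][7-23 FREE]
Op 2: b = malloc(4) -> b = 7; heap: [0-6 ALLOC][7-10 ALLOC][11-23 FREE]
Op 3: free(a) -> (freed a); heap: [0-6 FREE][7-10 ALLOC][11-23 FREE]
Op 4: c = malloc(3) -> c = 0; heap: [0-2 ALLOC][3-6 FREE][7-10 ALLOC][11-23 FREE]
Op 5: d = malloc(8) -> d = 11; heap: [0-2 ALLOC][3-6 FREE][7-10 ALLOC][11-18 ALLOC][19-23 FREE]
Op 6: free(d) -> (freed d); heap: [0-2 ALLOC][3-6 FREE][7-10 ALLOC][11-23 FREE]
free(c): c = 0 -> block [0-2 ALLOC]; mark free, coalesce with adjacent free neighbors -> [0-6 FREE][7-10 ALLOC][11-23 FREE]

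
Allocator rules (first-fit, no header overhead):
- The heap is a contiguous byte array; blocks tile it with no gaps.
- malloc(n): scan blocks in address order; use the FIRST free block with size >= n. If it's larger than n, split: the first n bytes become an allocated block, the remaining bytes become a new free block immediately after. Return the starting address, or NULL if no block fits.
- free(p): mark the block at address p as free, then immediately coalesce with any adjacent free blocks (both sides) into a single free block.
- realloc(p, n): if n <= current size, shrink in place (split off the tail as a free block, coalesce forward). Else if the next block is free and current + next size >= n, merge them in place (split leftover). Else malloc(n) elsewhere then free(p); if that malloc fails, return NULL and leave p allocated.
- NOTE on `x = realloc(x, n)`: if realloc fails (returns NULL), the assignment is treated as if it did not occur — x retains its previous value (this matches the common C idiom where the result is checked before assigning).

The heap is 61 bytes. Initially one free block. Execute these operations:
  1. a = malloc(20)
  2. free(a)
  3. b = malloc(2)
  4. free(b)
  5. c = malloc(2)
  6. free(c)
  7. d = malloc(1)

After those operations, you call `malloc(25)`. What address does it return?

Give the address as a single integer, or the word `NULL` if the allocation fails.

Op 1: a = malloc(20) -> a = 0; heap: [0-19 ALLOC][20-60 FREE]
Op 2: free(a) -> (freed a); heap: [0-60 FREE]
Op 3: b = malloc(2) -> b = 0; heap: [0-1 ALLOC][2-60 FREE]
Op 4: free(b) -> (freed b); heap: [0-60 FREE]
Op 5: c = malloc(2) -> c = 0; heap: [0-1 ALLOC][2-60 FREE]
Op 6: free(c) -> (freed c); heap: [0-60 FREE]
Op 7: d = malloc(1) -> d = 0; heap: [0-0 ALLOC][1-60 FREE]
malloc(25): first-fit scan over [0-0 ALLOC][1-60 FREE] -> 1

Answer: 1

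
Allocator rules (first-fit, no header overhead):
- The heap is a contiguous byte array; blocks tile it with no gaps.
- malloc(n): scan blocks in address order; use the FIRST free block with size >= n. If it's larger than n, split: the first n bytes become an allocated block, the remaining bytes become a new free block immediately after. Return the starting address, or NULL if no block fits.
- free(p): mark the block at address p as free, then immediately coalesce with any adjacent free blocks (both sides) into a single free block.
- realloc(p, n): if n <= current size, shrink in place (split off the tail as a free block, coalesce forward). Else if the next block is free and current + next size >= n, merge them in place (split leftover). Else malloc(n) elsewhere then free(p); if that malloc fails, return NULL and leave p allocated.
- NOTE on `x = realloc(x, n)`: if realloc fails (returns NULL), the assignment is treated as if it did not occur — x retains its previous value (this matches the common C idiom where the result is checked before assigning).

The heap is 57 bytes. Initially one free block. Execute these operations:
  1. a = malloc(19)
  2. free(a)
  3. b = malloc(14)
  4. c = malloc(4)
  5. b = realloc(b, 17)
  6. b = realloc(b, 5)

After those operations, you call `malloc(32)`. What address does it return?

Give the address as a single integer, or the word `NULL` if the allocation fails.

Answer: 23

Derivation:
Op 1: a = malloc(19) -> a = 0; heap: [0-18 ALLOC][19-56 FREE]
Op 2: free(a) -> (freed a); heap: [0-56 FREE]
Op 3: b = malloc(14) -> b = 0; heap: [0-13 ALLOC][14-56 FREE]
Op 4: c = malloc(4) -> c = 14; heap: [0-13 ALLOC][14-17 ALLOC][18-56 FREE]
Op 5: b = realloc(b, 17) -> b = 18; heap: [0-13 FREE][14-17 ALLOC][18-34 ALLOC][35-56 FREE]
Op 6: b = realloc(b, 5) -> b = 18; heap: [0-13 FREE][14-17 ALLOC][18-22 ALLOC][23-56 FREE]
malloc(32): first-fit scan over [0-13 FREE][14-17 ALLOC][18-22 ALLOC][23-56 FREE] -> 23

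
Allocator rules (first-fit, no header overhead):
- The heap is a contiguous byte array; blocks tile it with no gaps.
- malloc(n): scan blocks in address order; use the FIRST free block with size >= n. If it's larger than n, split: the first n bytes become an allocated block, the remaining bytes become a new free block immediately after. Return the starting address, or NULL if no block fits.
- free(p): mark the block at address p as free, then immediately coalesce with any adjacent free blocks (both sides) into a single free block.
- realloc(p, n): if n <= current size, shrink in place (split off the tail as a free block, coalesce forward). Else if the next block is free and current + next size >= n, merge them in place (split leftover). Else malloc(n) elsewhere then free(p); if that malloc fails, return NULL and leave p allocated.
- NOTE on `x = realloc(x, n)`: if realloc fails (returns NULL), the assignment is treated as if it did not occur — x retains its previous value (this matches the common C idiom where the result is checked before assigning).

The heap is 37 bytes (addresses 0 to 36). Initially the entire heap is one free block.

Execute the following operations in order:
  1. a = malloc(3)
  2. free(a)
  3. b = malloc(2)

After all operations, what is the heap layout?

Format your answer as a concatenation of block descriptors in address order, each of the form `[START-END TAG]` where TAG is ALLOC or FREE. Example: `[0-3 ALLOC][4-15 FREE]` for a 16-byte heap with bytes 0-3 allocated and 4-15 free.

Op 1: a = malloc(3) -> a = 0; heap: [0-2 ALLOC][3-36 FREE]
Op 2: free(a) -> (freed a); heap: [0-36 FREE]
Op 3: b = malloc(2) -> b = 0; heap: [0-1 ALLOC][2-36 FREE]

Answer: [0-1 ALLOC][2-36 FREE]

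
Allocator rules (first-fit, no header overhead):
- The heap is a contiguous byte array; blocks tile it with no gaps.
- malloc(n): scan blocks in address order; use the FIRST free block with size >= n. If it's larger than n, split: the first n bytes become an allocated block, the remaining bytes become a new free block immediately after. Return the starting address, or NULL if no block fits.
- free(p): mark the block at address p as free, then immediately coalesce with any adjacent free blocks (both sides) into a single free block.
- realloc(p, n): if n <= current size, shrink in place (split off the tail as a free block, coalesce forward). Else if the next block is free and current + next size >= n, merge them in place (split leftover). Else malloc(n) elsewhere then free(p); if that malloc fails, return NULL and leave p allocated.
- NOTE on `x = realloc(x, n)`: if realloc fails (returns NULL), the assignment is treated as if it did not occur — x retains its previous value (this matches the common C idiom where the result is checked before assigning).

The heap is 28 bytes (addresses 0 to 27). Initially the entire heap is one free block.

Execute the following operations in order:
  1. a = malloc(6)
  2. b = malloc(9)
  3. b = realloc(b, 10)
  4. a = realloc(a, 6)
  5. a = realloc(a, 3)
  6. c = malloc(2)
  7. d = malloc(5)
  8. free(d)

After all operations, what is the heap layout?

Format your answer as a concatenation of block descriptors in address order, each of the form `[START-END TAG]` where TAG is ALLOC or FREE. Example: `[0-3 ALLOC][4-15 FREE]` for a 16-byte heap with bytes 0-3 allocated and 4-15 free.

Op 1: a = malloc(6) -> a = 0; heap: [0-5 ALLOC][6-27 FREE]
Op 2: b = malloc(9) -> b = 6; heap: [0-5 ALLOC][6-14 ALLOC][15-27 FREE]
Op 3: b = realloc(b, 10) -> b = 6; heap: [0-5 ALLOC][6-15 ALLOC][16-27 FREE]
Op 4: a = realloc(a, 6) -> a = 0; heap: [0-5 ALLOC][6-15 ALLOC][16-27 FREE]
Op 5: a = realloc(a, 3) -> a = 0; heap: [0-2 ALLOC][3-5 FREE][6-15 ALLOC][16-27 FREE]
Op 6: c = malloc(2) -> c = 3; heap: [0-2 ALLOC][3-4 ALLOC][5-5 FREE][6-15 ALLOC][16-27 FREE]
Op 7: d = malloc(5) -> d = 16; heap: [0-2 ALLOC][3-4 ALLOC][5-5 FREE][6-15 ALLOC][16-20 ALLOC][21-27 FREE]
Op 8: free(d) -> (freed d); heap: [0-2 ALLOC][3-4 ALLOC][5-5 FREE][6-15 ALLOC][16-27 FREE]

Answer: [0-2 ALLOC][3-4 ALLOC][5-5 FREE][6-15 ALLOC][16-27 FREE]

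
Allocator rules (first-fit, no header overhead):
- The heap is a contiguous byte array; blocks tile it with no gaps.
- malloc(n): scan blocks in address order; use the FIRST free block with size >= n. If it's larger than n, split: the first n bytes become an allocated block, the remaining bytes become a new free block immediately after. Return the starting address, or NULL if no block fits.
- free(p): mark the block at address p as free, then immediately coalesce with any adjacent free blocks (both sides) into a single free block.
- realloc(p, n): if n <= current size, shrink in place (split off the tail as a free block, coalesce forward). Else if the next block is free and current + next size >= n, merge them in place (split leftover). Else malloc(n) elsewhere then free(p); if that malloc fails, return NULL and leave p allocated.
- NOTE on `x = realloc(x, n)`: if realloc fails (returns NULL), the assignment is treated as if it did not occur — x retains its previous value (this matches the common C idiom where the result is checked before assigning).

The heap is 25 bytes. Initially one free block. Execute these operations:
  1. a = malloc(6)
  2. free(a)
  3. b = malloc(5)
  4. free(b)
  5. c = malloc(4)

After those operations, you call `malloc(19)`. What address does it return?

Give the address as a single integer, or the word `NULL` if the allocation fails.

Answer: 4

Derivation:
Op 1: a = malloc(6) -> a = 0; heap: [0-5 ALLOC][6-24 FREE]
Op 2: free(a) -> (freed a); heap: [0-24 FREE]
Op 3: b = malloc(5) -> b = 0; heap: [0-4 ALLOC][5-24 FREE]
Op 4: free(b) -> (freed b); heap: [0-24 FREE]
Op 5: c = malloc(4) -> c = 0; heap: [0-3 ALLOC][4-24 FREE]
malloc(19): first-fit scan over [0-3 ALLOC][4-24 FREE] -> 4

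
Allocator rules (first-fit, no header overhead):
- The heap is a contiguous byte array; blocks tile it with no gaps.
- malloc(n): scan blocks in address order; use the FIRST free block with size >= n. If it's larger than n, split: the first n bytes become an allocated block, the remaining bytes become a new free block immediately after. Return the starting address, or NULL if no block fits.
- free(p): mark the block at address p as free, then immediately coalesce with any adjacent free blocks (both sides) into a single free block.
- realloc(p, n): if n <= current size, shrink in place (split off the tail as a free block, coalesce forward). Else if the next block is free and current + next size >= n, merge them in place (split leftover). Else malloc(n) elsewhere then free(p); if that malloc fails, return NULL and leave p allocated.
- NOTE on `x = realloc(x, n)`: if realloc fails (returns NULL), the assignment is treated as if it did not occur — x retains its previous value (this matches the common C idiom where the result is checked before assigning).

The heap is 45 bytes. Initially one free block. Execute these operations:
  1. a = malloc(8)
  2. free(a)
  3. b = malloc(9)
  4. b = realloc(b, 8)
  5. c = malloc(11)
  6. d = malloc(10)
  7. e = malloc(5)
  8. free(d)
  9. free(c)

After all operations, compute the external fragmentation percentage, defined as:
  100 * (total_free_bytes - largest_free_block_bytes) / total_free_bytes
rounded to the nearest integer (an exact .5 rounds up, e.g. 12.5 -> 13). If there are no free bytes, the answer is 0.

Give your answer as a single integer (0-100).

Answer: 34

Derivation:
Op 1: a = malloc(8) -> a = 0; heap: [0-7 ALLOC][8-44 FREE]
Op 2: free(a) -> (freed a); heap: [0-44 FREE]
Op 3: b = malloc(9) -> b = 0; heap: [0-8 ALLOC][9-44 FREE]
Op 4: b = realloc(b, 8) -> b = 0; heap: [0-7 ALLOC][8-44 FREE]
Op 5: c = malloc(11) -> c = 8; heap: [0-7 ALLOC][8-18 ALLOC][19-44 FREE]
Op 6: d = malloc(10) -> d = 19; heap: [0-7 ALLOC][8-18 ALLOC][19-28 ALLOC][29-44 FREE]
Op 7: e = malloc(5) -> e = 29; heap: [0-7 ALLOC][8-18 ALLOC][19-28 ALLOC][29-33 ALLOC][34-44 FREE]
Op 8: free(d) -> (freed d); heap: [0-7 ALLOC][8-18 ALLOC][19-28 FREE][29-33 ALLOC][34-44 FREE]
Op 9: free(c) -> (freed c); heap: [0-7 ALLOC][8-28 FREE][29-33 ALLOC][34-44 FREE]
Free blocks: [21 11] total_free=32 largest=21 -> 100*(32-21)/32 = 1100/32 = 34.375 -> rounds to 34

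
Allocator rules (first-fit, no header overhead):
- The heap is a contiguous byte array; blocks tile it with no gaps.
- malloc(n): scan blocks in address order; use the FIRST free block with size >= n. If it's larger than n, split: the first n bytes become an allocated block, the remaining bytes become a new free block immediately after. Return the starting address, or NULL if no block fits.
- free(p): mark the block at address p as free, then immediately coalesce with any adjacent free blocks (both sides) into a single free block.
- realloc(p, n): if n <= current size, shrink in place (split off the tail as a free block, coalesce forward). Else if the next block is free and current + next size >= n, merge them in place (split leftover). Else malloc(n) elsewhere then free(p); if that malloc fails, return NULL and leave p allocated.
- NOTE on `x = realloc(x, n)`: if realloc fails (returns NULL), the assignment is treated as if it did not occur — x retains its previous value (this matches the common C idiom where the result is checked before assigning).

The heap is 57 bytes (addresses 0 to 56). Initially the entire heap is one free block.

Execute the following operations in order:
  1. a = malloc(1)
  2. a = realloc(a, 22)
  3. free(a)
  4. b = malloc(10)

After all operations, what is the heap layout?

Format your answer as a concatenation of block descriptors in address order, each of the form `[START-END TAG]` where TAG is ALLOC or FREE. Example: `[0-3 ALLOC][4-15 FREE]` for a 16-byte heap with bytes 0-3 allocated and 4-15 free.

Answer: [0-9 ALLOC][10-56 FREE]

Derivation:
Op 1: a = malloc(1) -> a = 0; heap: [0-0 ALLOC][1-56 FREE]
Op 2: a = realloc(a, 22) -> a = 0; heap: [0-21 ALLOC][22-56 FREE]
Op 3: free(a) -> (freed a); heap: [0-56 FREE]
Op 4: b = malloc(10) -> b = 0; heap: [0-9 ALLOC][10-56 FREE]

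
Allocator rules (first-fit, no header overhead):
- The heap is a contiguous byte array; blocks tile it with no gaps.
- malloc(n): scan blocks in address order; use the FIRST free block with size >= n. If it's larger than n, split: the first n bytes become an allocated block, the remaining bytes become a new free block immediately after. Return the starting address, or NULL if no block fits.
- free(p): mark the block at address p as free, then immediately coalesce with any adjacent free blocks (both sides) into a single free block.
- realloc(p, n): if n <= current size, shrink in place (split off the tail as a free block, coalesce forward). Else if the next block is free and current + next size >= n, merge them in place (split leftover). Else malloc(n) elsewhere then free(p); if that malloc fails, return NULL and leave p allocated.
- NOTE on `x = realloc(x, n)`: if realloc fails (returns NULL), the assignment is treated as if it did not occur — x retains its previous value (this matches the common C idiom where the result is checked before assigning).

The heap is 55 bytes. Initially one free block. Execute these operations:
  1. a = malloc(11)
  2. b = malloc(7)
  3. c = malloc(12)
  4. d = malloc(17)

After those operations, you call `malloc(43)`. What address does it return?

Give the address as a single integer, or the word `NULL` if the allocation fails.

Op 1: a = malloc(11) -> a = 0; heap: [0-10 ALLOC][11-54 FREE]
Op 2: b = malloc(7) -> b = 11; heap: [0-10 ALLOC][11-17 ALLOC][18-54 FREE]
Op 3: c = malloc(12) -> c = 18; heap: [0-10 ALLOC][11-17 ALLOC][18-29 ALLOC][30-54 FREE]
Op 4: d = malloc(17) -> d = 30; heap: [0-10 ALLOC][11-17 ALLOC][18-29 ALLOC][30-46 ALLOC][47-54 FREE]
malloc(43): first-fit scan over [0-10 ALLOC][11-17 ALLOC][18-29 ALLOC][30-46 ALLOC][47-54 FREE] -> NULL

Answer: NULL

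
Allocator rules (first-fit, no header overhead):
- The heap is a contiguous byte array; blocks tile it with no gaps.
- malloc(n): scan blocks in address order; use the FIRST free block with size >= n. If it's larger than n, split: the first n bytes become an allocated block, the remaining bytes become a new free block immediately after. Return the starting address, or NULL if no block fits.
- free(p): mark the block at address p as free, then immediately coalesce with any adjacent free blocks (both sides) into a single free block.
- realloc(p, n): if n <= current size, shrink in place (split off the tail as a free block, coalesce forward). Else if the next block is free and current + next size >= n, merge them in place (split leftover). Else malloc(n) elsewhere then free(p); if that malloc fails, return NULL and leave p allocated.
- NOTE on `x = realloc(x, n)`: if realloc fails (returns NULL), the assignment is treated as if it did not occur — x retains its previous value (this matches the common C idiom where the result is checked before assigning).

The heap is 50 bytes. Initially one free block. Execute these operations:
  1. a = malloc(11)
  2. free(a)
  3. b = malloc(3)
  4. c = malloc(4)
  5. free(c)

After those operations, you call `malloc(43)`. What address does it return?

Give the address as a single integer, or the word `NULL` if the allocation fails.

Op 1: a = malloc(11) -> a = 0; heap: [0-10 ALLOC][11-49 FREE]
Op 2: free(a) -> (freed a); heap: [0-49 FREE]
Op 3: b = malloc(3) -> b = 0; heap: [0-2 ALLOC][3-49 FREE]
Op 4: c = malloc(4) -> c = 3; heap: [0-2 ALLOC][3-6 ALLOC][7-49 FREE]
Op 5: free(c) -> (freed c); heap: [0-2 ALLOC][3-49 FREE]
malloc(43): first-fit scan over [0-2 ALLOC][3-49 FREE] -> 3

Answer: 3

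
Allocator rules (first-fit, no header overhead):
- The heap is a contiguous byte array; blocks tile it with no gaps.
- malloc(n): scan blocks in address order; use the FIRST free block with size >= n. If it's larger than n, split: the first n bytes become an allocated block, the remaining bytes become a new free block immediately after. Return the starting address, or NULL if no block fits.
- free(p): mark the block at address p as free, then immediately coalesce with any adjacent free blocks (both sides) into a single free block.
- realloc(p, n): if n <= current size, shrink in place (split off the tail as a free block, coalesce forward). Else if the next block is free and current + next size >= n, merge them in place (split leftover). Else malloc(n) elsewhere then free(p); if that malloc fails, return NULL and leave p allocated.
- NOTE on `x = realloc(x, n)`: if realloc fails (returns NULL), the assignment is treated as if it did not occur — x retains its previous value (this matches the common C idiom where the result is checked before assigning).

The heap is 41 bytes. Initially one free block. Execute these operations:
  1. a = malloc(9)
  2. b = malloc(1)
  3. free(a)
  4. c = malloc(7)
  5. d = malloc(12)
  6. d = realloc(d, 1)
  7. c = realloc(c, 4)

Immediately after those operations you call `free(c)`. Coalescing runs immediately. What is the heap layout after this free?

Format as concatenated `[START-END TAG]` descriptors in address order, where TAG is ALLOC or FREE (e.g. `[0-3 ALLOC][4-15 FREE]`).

Answer: [0-8 FREE][9-9 ALLOC][10-10 ALLOC][11-40 FREE]

Derivation:
Op 1: a = malloc(9) -> a = 0; heap: [0-8 ALLOC][9-40 FREE]
Op 2: b = malloc(1) -> b = 9; heap: [0-8 ALLOC][9-9 ALLOC][10-40 FREE]
Op 3: free(a) -> (freed a); heap: [0-8 FREE][9-9 ALLOC][10-40 FREE]
Op 4: c = malloc(7) -> c = 0; heap: [0-6 ALLOC][7-8 FREE][9-9 ALLOC][10-40 FREE]
Op 5: d = malloc(12) -> d = 10; heap: [0-6 ALLOC][7-8 FREE][9-9 ALLOC][10-21 ALLOC][22-40 FREE]
Op 6: d = realloc(d, 1) -> d = 10; heap: [0-6 ALLOC][7-8 FREE][9-9 ALLOC][10-10 ALLOC][11-40 FREE]
Op 7: c = realloc(c, 4) -> c = 0; heap: [0-3 ALLOC][4-8 FREE][9-9 ALLOC][10-10 ALLOC][11-40 FREE]
free(c): c = 0 -> block [0-3 ALLOC]; mark free, coalesce with adjacent free neighbors -> [0-8 FREE][9-9 ALLOC][10-10 ALLOC][11-40 FREE]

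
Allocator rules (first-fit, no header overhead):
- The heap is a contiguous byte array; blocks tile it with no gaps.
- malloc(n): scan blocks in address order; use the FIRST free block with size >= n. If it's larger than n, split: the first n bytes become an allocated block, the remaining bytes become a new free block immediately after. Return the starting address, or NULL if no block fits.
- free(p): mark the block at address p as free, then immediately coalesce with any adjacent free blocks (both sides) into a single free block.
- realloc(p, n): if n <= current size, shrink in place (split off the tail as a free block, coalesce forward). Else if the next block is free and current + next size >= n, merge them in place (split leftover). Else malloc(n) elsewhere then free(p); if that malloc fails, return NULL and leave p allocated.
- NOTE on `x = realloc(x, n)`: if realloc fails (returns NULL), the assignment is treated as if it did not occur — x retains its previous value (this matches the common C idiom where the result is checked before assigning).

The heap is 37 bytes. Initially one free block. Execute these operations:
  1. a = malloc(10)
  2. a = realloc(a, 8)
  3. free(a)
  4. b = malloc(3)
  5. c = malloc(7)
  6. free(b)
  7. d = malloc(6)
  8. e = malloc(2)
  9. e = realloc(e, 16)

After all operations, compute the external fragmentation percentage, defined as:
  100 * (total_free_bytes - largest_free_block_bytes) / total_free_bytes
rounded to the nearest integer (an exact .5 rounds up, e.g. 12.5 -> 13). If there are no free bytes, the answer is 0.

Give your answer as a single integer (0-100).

Answer: 38

Derivation:
Op 1: a = malloc(10) -> a = 0; heap: [0-9 ALLOC][10-36 FREE]
Op 2: a = realloc(a, 8) -> a = 0; heap: [0-7 ALLOC][8-36 FREE]
Op 3: free(a) -> (freed a); heap: [0-36 FREE]
Op 4: b = malloc(3) -> b = 0; heap: [0-2 ALLOC][3-36 FREE]
Op 5: c = malloc(7) -> c = 3; heap: [0-2 ALLOC][3-9 ALLOC][10-36 FREE]
Op 6: free(b) -> (freed b); heap: [0-2 FREE][3-9 ALLOC][10-36 FREE]
Op 7: d = malloc(6) -> d = 10; heap: [0-2 FREE][3-9 ALLOC][10-15 ALLOC][16-36 FREE]
Op 8: e = malloc(2) -> e = 0; heap: [0-1 ALLOC][2-2 FREE][3-9 ALLOC][10-15 ALLOC][16-36 FREE]
Op 9: e = realloc(e, 16) -> e = 16; heap: [0-2 FREE][3-9 ALLOC][10-15 ALLOC][16-31 ALLOC][32-36 FREE]
Free blocks: [3 5] total_free=8 largest=5 -> 100*(8-5)/8 = 300/8 = 37.5 -> rounds to 38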